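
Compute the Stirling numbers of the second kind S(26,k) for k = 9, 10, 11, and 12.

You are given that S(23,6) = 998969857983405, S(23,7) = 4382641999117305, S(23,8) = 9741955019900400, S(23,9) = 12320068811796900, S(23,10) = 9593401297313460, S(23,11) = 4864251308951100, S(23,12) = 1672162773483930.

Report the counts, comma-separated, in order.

[24] T[24,7]:7*4382641999117305+998969857983405=31677463851804540 · T[24,8]:8*9741955019900400+4382641999117305=82318282158320505 · T[24,9]:9*12320068811796900+9741955019900400=120622574326072500 · T[24,10]:10*9593401297313460+12320068811796900=108254081784931500 · T[24,11]:11*4864251308951100+9593401297313460=63100165695775560 · T[24,12]:12*1672162773483930+4864251308951100=24930204590758260
[25] T[25,8]:8*82318282158320505+31677463851804540=690223721118368580 · T[25,9]:9*120622574326072500+82318282158320505=1167921451092973005 · T[25,10]:10*108254081784931500+120622574326072500=1203163392175387500 · T[25,11]:11*63100165695775560+108254081784931500=802355904438462660 · T[25,12]:12*24930204590758260+63100165695775560=362262620784874680
[26] T[26,9]:9*1167921451092973005+690223721118368580=11201516780955125625 · T[26,10]:10*1203163392175387500+1167921451092973005=13199555372846848005 · T[26,11]:11*802355904438462660+1203163392175387500=10029078340998476760 · T[26,12]:12*362262620784874680+802355904438462660=5149507353856958820
Read S(26,9) = 11201516780955125625, S(26,10) = 13199555372846848005, S(26,11) = 10029078340998476760, S(26,12) = 5149507353856958820.

11201516780955125625, 13199555372846848005, 10029078340998476760, 5149507353856958820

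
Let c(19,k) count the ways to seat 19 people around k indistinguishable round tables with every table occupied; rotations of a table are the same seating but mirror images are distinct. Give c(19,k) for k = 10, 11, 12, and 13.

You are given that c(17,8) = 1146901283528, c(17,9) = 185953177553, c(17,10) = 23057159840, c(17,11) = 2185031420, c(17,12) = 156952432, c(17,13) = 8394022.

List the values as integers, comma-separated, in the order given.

14710753408923, 1661573386473, 147560703732, 10246937272

@18  (18,9):185953177553·17+1146901283528→4308105301929, (18,10):23057159840·17+185953177553→577924894833, (18,11):2185031420·17+23057159840→60202693980, (18,12):156952432·17+2185031420→4853222764, (18,13):8394022·17+156952432→299650806
@19  (19,10):577924894833·18+4308105301929→14710753408923, (19,11):60202693980·18+577924894833→1661573386473, (19,12):4853222764·18+60202693980→147560703732, (19,13):299650806·18+4853222764→10246937272
Read c(19,10) = 14710753408923, c(19,11) = 1661573386473, c(19,12) = 147560703732, c(19,13) = 10246937272.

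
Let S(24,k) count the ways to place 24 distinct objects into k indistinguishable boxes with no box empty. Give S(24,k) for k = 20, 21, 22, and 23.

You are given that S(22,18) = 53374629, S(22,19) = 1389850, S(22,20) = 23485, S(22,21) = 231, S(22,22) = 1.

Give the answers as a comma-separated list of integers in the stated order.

116972779, 2454606, 33902, 276

i=23: T(23,19)=53374629+19·1389850=79781779 | T(23,20)=1389850+20·23485=1859550 | T(23,21)=23485+21·231=28336 | T(23,22)=231+22·1=253 | T(23,23)=1+23·0=1
i=24: T(24,20)=79781779+20·1859550=116972779 | T(24,21)=1859550+21·28336=2454606 | T(24,22)=28336+22·253=33902 | T(24,23)=253+23·1=276
Read S(24,20) = 116972779, S(24,21) = 2454606, S(24,22) = 33902, S(24,23) = 276.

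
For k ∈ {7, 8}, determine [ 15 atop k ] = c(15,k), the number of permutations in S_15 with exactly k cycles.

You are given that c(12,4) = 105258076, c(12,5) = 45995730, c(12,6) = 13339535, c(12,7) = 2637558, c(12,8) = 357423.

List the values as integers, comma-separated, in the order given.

14409322928, 2681453775

i=13: T(13,5)=105258076+12·45995730=657206836 | T(13,6)=45995730+12·13339535=206070150 | T(13,7)=13339535+12·2637558=44990231 | T(13,8)=2637558+12·357423=6926634
i=14: T(14,6)=657206836+13·206070150=3336118786 | T(14,7)=206070150+13·44990231=790943153 | T(14,8)=44990231+13·6926634=135036473
i=15: T(15,7)=3336118786+14·790943153=14409322928 | T(15,8)=790943153+14·135036473=2681453775
Read c(15,7) = 14409322928, c(15,8) = 2681453775.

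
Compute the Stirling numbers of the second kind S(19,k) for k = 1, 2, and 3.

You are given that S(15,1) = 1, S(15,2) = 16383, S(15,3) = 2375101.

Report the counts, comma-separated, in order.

1, 262143, 193448101

row 16: T[16][1]=1·1+0=1  T[16][2]=2·16383+1=32767  T[16][3]=3·2375101+16383=7141686
row 17: T[17][1]=1·1+0=1  T[17][2]=2·32767+1=65535  T[17][3]=3·7141686+32767=21457825
row 18: T[18][1]=1·1+0=1  T[18][2]=2·65535+1=131071  T[18][3]=3·21457825+65535=64439010
row 19: T[19][1]=1·1+0=1  T[19][2]=2·131071+1=262143  T[19][3]=3·64439010+131071=193448101
Read S(19,1) = 1, S(19,2) = 262143, S(19,3) = 193448101.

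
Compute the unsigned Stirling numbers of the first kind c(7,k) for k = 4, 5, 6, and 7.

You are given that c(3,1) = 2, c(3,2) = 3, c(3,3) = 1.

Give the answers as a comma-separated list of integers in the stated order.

i=4: T(4,1)=0+3·2=6 | T(4,2)=2+3·3=11 | T(4,3)=3+3·1=6 | T(4,4)=1+3·0=1
i=5: T(5,2)=6+4·11=50 | T(5,3)=11+4·6=35 | T(5,4)=6+4·1=10 | T(5,5)=1+4·0=1
i=6: T(6,3)=50+5·35=225 | T(6,4)=35+5·10=85 | T(6,5)=10+5·1=15 | T(6,6)=1+5·0=1
i=7: T(7,4)=225+6·85=735 | T(7,5)=85+6·15=175 | T(7,6)=15+6·1=21 | T(7,7)=1+6·0=1
Read c(7,4) = 735, c(7,5) = 175, c(7,6) = 21, c(7,7) = 1.

735, 175, 21, 1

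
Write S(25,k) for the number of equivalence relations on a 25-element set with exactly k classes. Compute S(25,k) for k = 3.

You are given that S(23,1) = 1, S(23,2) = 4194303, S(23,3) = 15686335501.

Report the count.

row 24: T[24][2]=2·4194303+1=8388607  T[24][3]=3·15686335501+4194303=47063200806
row 25: T[25][3]=3·47063200806+8388607=141197991025
Read S(25,3) = 141197991025.

141197991025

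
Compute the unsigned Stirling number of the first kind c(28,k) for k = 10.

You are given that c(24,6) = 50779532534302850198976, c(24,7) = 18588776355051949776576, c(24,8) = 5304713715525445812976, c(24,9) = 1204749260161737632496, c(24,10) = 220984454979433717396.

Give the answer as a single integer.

195460557459107504515368560

[25] T[25,7]:24*18588776355051949776576+50779532534302850198976=496910165055549644836800 · T[25,8]:24*5304713715525445812976+18588776355051949776576=145901905527662649288000 · T[25,9]:24*1204749260161737632496+5304713715525445812976=34218695959407148992880 · T[25,10]:24*220984454979433717396+1204749260161737632496=6508376179668146850000
[26] T[26,8]:25*145901905527662649288000+496910165055549644836800=4144457803247115877036800 · T[26,9]:25*34218695959407148992880+145901905527662649288000=1001369304512841374110000 · T[26,10]:25*6508376179668146850000+34218695959407148992880=196928100451110820242880
[27] T[27,9]:26*1001369304512841374110000+4144457803247115877036800=30180059720580991603896800 · T[27,10]:26*196928100451110820242880+1001369304512841374110000=6121499916241722700424880
[28] T[28,10]:27*6121499916241722700424880+30180059720580991603896800=195460557459107504515368560
Read c(28,10) = 195460557459107504515368560.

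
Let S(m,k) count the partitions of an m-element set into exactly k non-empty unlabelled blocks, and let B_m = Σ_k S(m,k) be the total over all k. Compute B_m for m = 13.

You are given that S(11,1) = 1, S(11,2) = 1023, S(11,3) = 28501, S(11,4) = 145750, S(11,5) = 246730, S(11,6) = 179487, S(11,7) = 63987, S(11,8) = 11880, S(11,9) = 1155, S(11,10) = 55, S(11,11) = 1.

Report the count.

i=12: T(12,1)=0+1·1=1 | T(12,2)=1+2·1023=2047 | T(12,3)=1023+3·28501=86526 | T(12,4)=28501+4·145750=611501 | T(12,5)=145750+5·246730=1379400 | T(12,6)=246730+6·179487=1323652 | T(12,7)=179487+7·63987=627396 | T(12,8)=63987+8·11880=159027 | T(12,9)=11880+9·1155=22275 | T(12,10)=1155+10·55=1705 | T(12,11)=55+11·1=66 | T(12,12)=1+12·0=1
i=13: T(13,1)=0+1·1=1 | T(13,2)=1+2·2047=4095 | T(13,3)=2047+3·86526=261625 | T(13,4)=86526+4·611501=2532530 | T(13,5)=611501+5·1379400=7508501 | T(13,6)=1379400+6·1323652=9321312 | T(13,7)=1323652+7·627396=5715424 | T(13,8)=627396+8·159027=1899612 | T(13,9)=159027+9·22275=359502 | T(13,10)=22275+10·1705=39325 | T(13,11)=1705+11·66=2431 | T(13,12)=66+12·1=78 | T(13,13)=1+13·0=1
B_13 = ΣS(13,k) = 1+4095+261625+2532530+7508501+9321312+5715424+1899612+359502+39325+2431+78+1 = 27644437

27644437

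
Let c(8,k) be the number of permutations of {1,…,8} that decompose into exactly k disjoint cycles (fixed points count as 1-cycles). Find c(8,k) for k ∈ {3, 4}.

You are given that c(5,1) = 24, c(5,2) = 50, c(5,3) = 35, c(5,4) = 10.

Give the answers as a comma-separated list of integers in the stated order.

i=6: T(6,1)=0+5·24=120 | T(6,2)=24+5·50=274 | T(6,3)=50+5·35=225 | T(6,4)=35+5·10=85
i=7: T(7,2)=120+6·274=1764 | T(7,3)=274+6·225=1624 | T(7,4)=225+6·85=735
i=8: T(8,3)=1764+7·1624=13132 | T(8,4)=1624+7·735=6769
Read c(8,3) = 13132, c(8,4) = 6769.

13132, 6769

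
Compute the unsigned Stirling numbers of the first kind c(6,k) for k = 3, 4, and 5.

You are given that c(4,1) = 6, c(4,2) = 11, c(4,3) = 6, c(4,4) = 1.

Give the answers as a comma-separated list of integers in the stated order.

[5] T[5,2]:4*11+6=50 · T[5,3]:4*6+11=35 · T[5,4]:4*1+6=10 · T[5,5]:4*0+1=1
[6] T[6,3]:5*35+50=225 · T[6,4]:5*10+35=85 · T[6,5]:5*1+10=15
Read c(6,3) = 225, c(6,4) = 85, c(6,5) = 15.

225, 85, 15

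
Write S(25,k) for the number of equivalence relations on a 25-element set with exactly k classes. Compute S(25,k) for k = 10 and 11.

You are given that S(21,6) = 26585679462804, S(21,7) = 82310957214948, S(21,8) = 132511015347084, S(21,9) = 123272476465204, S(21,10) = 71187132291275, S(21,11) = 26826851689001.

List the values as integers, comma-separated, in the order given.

i=22: T(22,7)=26585679462804+7·82310957214948=602762379967440 | T(22,8)=82310957214948+8·132511015347084=1142399079991620 | T(22,9)=132511015347084+9·123272476465204=1241963303533920 | T(22,10)=123272476465204+10·71187132291275=835143799377954 | T(22,11)=71187132291275+11·26826851689001=366282500870286
i=23: T(23,8)=602762379967440+8·1142399079991620=9741955019900400 | T(23,9)=1142399079991620+9·1241963303533920=12320068811796900 | T(23,10)=1241963303533920+10·835143799377954=9593401297313460 | T(23,11)=835143799377954+11·366282500870286=4864251308951100
i=24: T(24,9)=9741955019900400+9·12320068811796900=120622574326072500 | T(24,10)=12320068811796900+10·9593401297313460=108254081784931500 | T(24,11)=9593401297313460+11·4864251308951100=63100165695775560
i=25: T(25,10)=120622574326072500+10·108254081784931500=1203163392175387500 | T(25,11)=108254081784931500+11·63100165695775560=802355904438462660
Read S(25,10) = 1203163392175387500, S(25,11) = 802355904438462660.

1203163392175387500, 802355904438462660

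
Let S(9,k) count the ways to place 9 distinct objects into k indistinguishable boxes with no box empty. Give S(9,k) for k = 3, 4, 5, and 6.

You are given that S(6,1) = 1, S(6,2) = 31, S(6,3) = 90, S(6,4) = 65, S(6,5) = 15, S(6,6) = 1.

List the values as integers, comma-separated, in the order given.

@7  (7,1):1·1+0→1, (7,2):31·2+1→63, (7,3):90·3+31→301, (7,4):65·4+90→350, (7,5):15·5+65→140, (7,6):1·6+15→21
@8  (8,2):63·2+1→127, (8,3):301·3+63→966, (8,4):350·4+301→1701, (8,5):140·5+350→1050, (8,6):21·6+140→266
@9  (9,3):966·3+127→3025, (9,4):1701·4+966→7770, (9,5):1050·5+1701→6951, (9,6):266·6+1050→2646
Read S(9,3) = 3025, S(9,4) = 7770, S(9,5) = 6951, S(9,6) = 2646.

3025, 7770, 6951, 2646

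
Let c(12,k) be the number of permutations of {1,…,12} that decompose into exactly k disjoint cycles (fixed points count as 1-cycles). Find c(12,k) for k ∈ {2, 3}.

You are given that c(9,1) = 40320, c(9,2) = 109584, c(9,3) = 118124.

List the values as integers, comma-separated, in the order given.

120543840, 150917976

[10] T[10,1]:9*40320+0=362880 · T[10,2]:9*109584+40320=1026576 · T[10,3]:9*118124+109584=1172700
[11] T[11,1]:10*362880+0=3628800 · T[11,2]:10*1026576+362880=10628640 · T[11,3]:10*1172700+1026576=12753576
[12] T[12,2]:11*10628640+3628800=120543840 · T[12,3]:11*12753576+10628640=150917976
Read c(12,2) = 120543840, c(12,3) = 150917976.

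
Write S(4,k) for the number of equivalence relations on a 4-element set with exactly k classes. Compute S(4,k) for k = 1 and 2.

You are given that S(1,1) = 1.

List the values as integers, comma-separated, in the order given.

1, 7

[2] T[2,1]:1*1+0=1 · T[2,2]:2*0+1=1
[3] T[3,1]:1*1+0=1 · T[3,2]:2*1+1=3
[4] T[4,1]:1*1+0=1 · T[4,2]:2*3+1=7
Read S(4,1) = 1, S(4,2) = 7.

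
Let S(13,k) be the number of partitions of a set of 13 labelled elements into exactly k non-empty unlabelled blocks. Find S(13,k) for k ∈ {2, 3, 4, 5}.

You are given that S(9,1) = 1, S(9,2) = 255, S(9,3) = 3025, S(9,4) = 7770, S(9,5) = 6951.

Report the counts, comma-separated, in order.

@10  (10,1):1·1+0→1, (10,2):255·2+1→511, (10,3):3025·3+255→9330, (10,4):7770·4+3025→34105, (10,5):6951·5+7770→42525
@11  (11,1):1·1+0→1, (11,2):511·2+1→1023, (11,3):9330·3+511→28501, (11,4):34105·4+9330→145750, (11,5):42525·5+34105→246730
@12  (12,1):1·1+0→1, (12,2):1023·2+1→2047, (12,3):28501·3+1023→86526, (12,4):145750·4+28501→611501, (12,5):246730·5+145750→1379400
@13  (13,2):2047·2+1→4095, (13,3):86526·3+2047→261625, (13,4):611501·4+86526→2532530, (13,5):1379400·5+611501→7508501
Read S(13,2) = 4095, S(13,3) = 261625, S(13,4) = 2532530, S(13,5) = 7508501.

4095, 261625, 2532530, 7508501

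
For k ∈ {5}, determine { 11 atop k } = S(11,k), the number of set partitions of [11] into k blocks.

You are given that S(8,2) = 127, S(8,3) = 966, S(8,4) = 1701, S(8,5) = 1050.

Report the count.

r9: T_9,3=3×966+127=3025; T_9,4=4×1701+966=7770; T_9,5=5×1050+1701=6951
r10: T_10,4=4×7770+3025=34105; T_10,5=5×6951+7770=42525
r11: T_11,5=5×42525+34105=246730
Read S(11,5) = 246730.

246730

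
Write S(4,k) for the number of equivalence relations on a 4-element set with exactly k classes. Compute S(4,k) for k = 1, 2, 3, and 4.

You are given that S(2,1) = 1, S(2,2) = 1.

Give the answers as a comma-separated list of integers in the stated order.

@3  (3,1):1·1+0→1, (3,2):1·2+1→3, (3,3):0·3+1→1
@4  (4,1):1·1+0→1, (4,2):3·2+1→7, (4,3):1·3+3→6, (4,4):0·4+1→1
Read S(4,1) = 1, S(4,2) = 7, S(4,3) = 6, S(4,4) = 1.

1, 7, 6, 1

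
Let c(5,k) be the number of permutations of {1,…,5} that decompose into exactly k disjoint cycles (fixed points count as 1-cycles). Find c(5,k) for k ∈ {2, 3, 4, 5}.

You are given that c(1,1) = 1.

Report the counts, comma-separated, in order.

[2] T[2,1]:1*1+0=1 · T[2,2]:1*0+1=1
[3] T[3,1]:2*1+0=2 · T[3,2]:2*1+1=3 · T[3,3]:2*0+1=1
[4] T[4,1]:3*2+0=6 · T[4,2]:3*3+2=11 · T[4,3]:3*1+3=6 · T[4,4]:3*0+1=1
[5] T[5,2]:4*11+6=50 · T[5,3]:4*6+11=35 · T[5,4]:4*1+6=10 · T[5,5]:4*0+1=1
Read c(5,2) = 50, c(5,3) = 35, c(5,4) = 10, c(5,5) = 1.

50, 35, 10, 1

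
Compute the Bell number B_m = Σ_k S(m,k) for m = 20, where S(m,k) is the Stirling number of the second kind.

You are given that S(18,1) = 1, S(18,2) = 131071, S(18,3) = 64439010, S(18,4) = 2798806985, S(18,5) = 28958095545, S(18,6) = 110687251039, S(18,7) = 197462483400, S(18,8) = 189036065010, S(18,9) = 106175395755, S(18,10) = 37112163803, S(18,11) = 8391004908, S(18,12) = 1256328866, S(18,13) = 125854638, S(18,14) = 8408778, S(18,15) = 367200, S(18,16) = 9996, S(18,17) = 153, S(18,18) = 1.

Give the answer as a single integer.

51724158235372

i=19: T(19,1)=0+1·1=1 | T(19,2)=1+2·131071=262143 | T(19,3)=131071+3·64439010=193448101 | T(19,4)=64439010+4·2798806985=11259666950 | T(19,5)=2798806985+5·28958095545=147589284710 | T(19,6)=28958095545+6·110687251039=693081601779 | T(19,7)=110687251039+7·197462483400=1492924634839 | T(19,8)=197462483400+8·189036065010=1709751003480 | T(19,9)=189036065010+9·106175395755=1144614626805 | T(19,10)=106175395755+10·37112163803=477297033785 | T(19,11)=37112163803+11·8391004908=129413217791 | T(19,12)=8391004908+12·1256328866=23466951300 | T(19,13)=1256328866+13·125854638=2892439160 | T(19,14)=125854638+14·8408778=243577530 | T(19,15)=8408778+15·367200=13916778 | T(19,16)=367200+16·9996=527136 | T(19,17)=9996+17·153=12597 | T(19,18)=153+18·1=171 | T(19,19)=1+19·0=1
i=20: T(20,1)=0+1·1=1 | T(20,2)=1+2·262143=524287 | T(20,3)=262143+3·193448101=580606446 | T(20,4)=193448101+4·11259666950=45232115901 | T(20,5)=11259666950+5·147589284710=749206090500 | T(20,6)=147589284710+6·693081601779=4306078895384 | T(20,7)=693081601779+7·1492924634839=11143554045652 | T(20,8)=1492924634839+8·1709751003480=15170932662679 | T(20,9)=1709751003480+9·1144614626805=12011282644725 | T(20,10)=1144614626805+10·477297033785=5917584964655 | T(20,11)=477297033785+11·129413217791=1900842429486 | T(20,12)=129413217791+12·23466951300=411016633391 | T(20,13)=23466951300+13·2892439160=61068660380 | T(20,14)=2892439160+14·243577530=6302524580 | T(20,15)=243577530+15·13916778=452329200 | T(20,16)=13916778+16·527136=22350954 | T(20,17)=527136+17·12597=741285 | T(20,18)=12597+18·171=15675 | T(20,19)=171+19·1=190 | T(20,20)=1+20·0=1
B_20 = ΣS(20,k) = 1+524287+580606446+45232115901+749206090500+4306078895384+11143554045652+15170932662679+12011282644725+5917584964655+1900842429486+411016633391+61068660380+6302524580+452329200+22350954+741285+15675+190+1 = 51724158235372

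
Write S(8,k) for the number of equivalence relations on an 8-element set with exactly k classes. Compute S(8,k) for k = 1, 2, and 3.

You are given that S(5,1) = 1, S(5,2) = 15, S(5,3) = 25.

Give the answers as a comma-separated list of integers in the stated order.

1, 127, 966

row 6: T[6][1]=1·1+0=1  T[6][2]=2·15+1=31  T[6][3]=3·25+15=90
row 7: T[7][1]=1·1+0=1  T[7][2]=2·31+1=63  T[7][3]=3·90+31=301
row 8: T[8][1]=1·1+0=1  T[8][2]=2·63+1=127  T[8][3]=3·301+63=966
Read S(8,1) = 1, S(8,2) = 127, S(8,3) = 966.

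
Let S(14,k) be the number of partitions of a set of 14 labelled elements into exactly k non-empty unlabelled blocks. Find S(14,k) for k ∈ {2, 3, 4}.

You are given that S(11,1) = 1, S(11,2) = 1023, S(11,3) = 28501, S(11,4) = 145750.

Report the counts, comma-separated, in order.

@12  (12,1):1·1+0→1, (12,2):1023·2+1→2047, (12,3):28501·3+1023→86526, (12,4):145750·4+28501→611501
@13  (13,1):1·1+0→1, (13,2):2047·2+1→4095, (13,3):86526·3+2047→261625, (13,4):611501·4+86526→2532530
@14  (14,2):4095·2+1→8191, (14,3):261625·3+4095→788970, (14,4):2532530·4+261625→10391745
Read S(14,2) = 8191, S(14,3) = 788970, S(14,4) = 10391745.

8191, 788970, 10391745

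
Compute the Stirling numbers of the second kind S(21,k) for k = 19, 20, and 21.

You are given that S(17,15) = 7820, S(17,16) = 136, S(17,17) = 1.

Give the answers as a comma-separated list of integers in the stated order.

19285, 210, 1

@18  (18,16):136·16+7820→9996, (18,17):1·17+136→153, (18,18):0·18+1→1
@19  (19,17):153·17+9996→12597, (19,18):1·18+153→171, (19,19):0·19+1→1
@20  (20,18):171·18+12597→15675, (20,19):1·19+171→190, (20,20):0·20+1→1
@21  (21,19):190·19+15675→19285, (21,20):1·20+190→210, (21,21):0·21+1→1
Read S(21,19) = 19285, S(21,20) = 210, S(21,21) = 1.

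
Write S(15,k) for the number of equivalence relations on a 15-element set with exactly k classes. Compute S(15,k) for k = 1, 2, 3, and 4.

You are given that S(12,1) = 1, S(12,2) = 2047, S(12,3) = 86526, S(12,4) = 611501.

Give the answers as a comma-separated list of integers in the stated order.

[13] T[13,1]:1*1+0=1 · T[13,2]:2*2047+1=4095 · T[13,3]:3*86526+2047=261625 · T[13,4]:4*611501+86526=2532530
[14] T[14,1]:1*1+0=1 · T[14,2]:2*4095+1=8191 · T[14,3]:3*261625+4095=788970 · T[14,4]:4*2532530+261625=10391745
[15] T[15,1]:1*1+0=1 · T[15,2]:2*8191+1=16383 · T[15,3]:3*788970+8191=2375101 · T[15,4]:4*10391745+788970=42355950
Read S(15,1) = 1, S(15,2) = 16383, S(15,3) = 2375101, S(15,4) = 42355950.

1, 16383, 2375101, 42355950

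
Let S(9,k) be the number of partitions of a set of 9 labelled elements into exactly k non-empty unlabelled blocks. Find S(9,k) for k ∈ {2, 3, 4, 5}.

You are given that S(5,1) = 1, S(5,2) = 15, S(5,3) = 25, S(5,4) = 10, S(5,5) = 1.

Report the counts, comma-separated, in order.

[6] T[6,1]:1*1+0=1 · T[6,2]:2*15+1=31 · T[6,3]:3*25+15=90 · T[6,4]:4*10+25=65 · T[6,5]:5*1+10=15
[7] T[7,1]:1*1+0=1 · T[7,2]:2*31+1=63 · T[7,3]:3*90+31=301 · T[7,4]:4*65+90=350 · T[7,5]:5*15+65=140
[8] T[8,1]:1*1+0=1 · T[8,2]:2*63+1=127 · T[8,3]:3*301+63=966 · T[8,4]:4*350+301=1701 · T[8,5]:5*140+350=1050
[9] T[9,2]:2*127+1=255 · T[9,3]:3*966+127=3025 · T[9,4]:4*1701+966=7770 · T[9,5]:5*1050+1701=6951
Read S(9,2) = 255, S(9,3) = 3025, S(9,4) = 7770, S(9,5) = 6951.

255, 3025, 7770, 6951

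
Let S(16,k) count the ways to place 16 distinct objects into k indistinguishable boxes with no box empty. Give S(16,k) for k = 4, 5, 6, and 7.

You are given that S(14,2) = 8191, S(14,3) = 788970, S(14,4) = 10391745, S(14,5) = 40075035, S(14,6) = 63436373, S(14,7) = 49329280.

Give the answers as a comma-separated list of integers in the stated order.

r15: T_15,3=3×788970+8191=2375101; T_15,4=4×10391745+788970=42355950; T_15,5=5×40075035+10391745=210766920; T_15,6=6×63436373+40075035=420693273; T_15,7=7×49329280+63436373=408741333
r16: T_16,4=4×42355950+2375101=171798901; T_16,5=5×210766920+42355950=1096190550; T_16,6=6×420693273+210766920=2734926558; T_16,7=7×408741333+420693273=3281882604
Read S(16,4) = 171798901, S(16,5) = 1096190550, S(16,6) = 2734926558, S(16,7) = 3281882604.

171798901, 1096190550, 2734926558, 3281882604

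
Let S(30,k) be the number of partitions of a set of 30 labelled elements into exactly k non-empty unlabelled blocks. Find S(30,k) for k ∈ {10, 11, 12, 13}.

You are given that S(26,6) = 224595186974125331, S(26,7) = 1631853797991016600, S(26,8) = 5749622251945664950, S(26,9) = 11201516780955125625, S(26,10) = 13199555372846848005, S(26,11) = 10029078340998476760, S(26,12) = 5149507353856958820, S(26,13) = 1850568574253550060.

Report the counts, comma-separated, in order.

173373343599189364594756, 215047101560666876619690, 177979707061075333384555, 102442517922081938561415

row 27: T[27][7]=7·1631853797991016600+224595186974125331=11647571772911241531  T[27][8]=8·5749622251945664950+1631853797991016600=47628831813556336200  T[27][9]=9·11201516780955125625+5749622251945664950=106563273280541795575  T[27][10]=10·13199555372846848005+11201516780955125625=143197070509423605675  T[27][11]=11·10029078340998476760+13199555372846848005=123519417123830092365  T[27][12]=12·5149507353856958820+10029078340998476760=71823166587281982600  T[27][13]=13·1850568574253550060+5149507353856958820=29206898819153109600
row 28: T[28][8]=8·47628831813556336200+11647571772911241531=392678226281361931131  T[28][9]=9·106563273280541795575+47628831813556336200=1006698291338432496375  T[28][10]=10·143197070509423605675+106563273280541795575=1538533978374777852325  T[28][11]=11·123519417123830092365+143197070509423605675=1501910658871554621690  T[28][12]=12·71823166587281982600+123519417123830092365=985397416171213883565  T[28][13]=13·29206898819153109600+71823166587281982600=451512851236272407400
row 29: T[29][9]=9·1006698291338432496375+392678226281361931131=9452962848327254398506  T[29][10]=10·1538533978374777852325+1006698291338432496375=16392038075086211019625  T[29][11]=11·1501910658871554621690+1538533978374777852325=18059551225961878690915  T[29][12]=12·985397416171213883565+1501910658871554621690=13326679652926121224470  T[29][13]=13·451512851236272407400+985397416171213883565=6855064482242755179765
row 30: T[30][10]=10·16392038075086211019625+9452962848327254398506=173373343599189364594756  T[30][11]=11·18059551225961878690915+16392038075086211019625=215047101560666876619690  T[30][12]=12·13326679652926121224470+18059551225961878690915=177979707061075333384555  T[30][13]=13·6855064482242755179765+13326679652926121224470=102442517922081938561415
Read S(30,10) = 173373343599189364594756, S(30,11) = 215047101560666876619690, S(30,12) = 177979707061075333384555, S(30,13) = 102442517922081938561415.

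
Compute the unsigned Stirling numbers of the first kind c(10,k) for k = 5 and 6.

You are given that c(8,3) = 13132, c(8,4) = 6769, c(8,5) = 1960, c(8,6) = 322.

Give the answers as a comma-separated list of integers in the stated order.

269325, 63273

row 9: T[9][4]=8·6769+13132=67284  T[9][5]=8·1960+6769=22449  T[9][6]=8·322+1960=4536
row 10: T[10][5]=9·22449+67284=269325  T[10][6]=9·4536+22449=63273
Read c(10,5) = 269325, c(10,6) = 63273.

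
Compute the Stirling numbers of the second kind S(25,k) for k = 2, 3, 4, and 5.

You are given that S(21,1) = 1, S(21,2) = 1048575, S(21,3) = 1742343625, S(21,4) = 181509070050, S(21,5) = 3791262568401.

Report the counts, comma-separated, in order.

@22  (22,1):1·1+0→1, (22,2):1048575·2+1→2097151, (22,3):1742343625·3+1048575→5228079450, (22,4):181509070050·4+1742343625→727778623825, (22,5):3791262568401·5+181509070050→19137821912055
@23  (23,1):1·1+0→1, (23,2):2097151·2+1→4194303, (23,3):5228079450·3+2097151→15686335501, (23,4):727778623825·4+5228079450→2916342574750, (23,5):19137821912055·5+727778623825→96416888184100
@24  (24,1):1·1+0→1, (24,2):4194303·2+1→8388607, (24,3):15686335501·3+4194303→47063200806, (24,4):2916342574750·4+15686335501→11681056634501, (24,5):96416888184100·5+2916342574750→485000783495250
@25  (25,2):8388607·2+1→16777215, (25,3):47063200806·3+8388607→141197991025, (25,4):11681056634501·4+47063200806→46771289738810, (25,5):485000783495250·5+11681056634501→2436684974110751
Read S(25,2) = 16777215, S(25,3) = 141197991025, S(25,4) = 46771289738810, S(25,5) = 2436684974110751.

16777215, 141197991025, 46771289738810, 2436684974110751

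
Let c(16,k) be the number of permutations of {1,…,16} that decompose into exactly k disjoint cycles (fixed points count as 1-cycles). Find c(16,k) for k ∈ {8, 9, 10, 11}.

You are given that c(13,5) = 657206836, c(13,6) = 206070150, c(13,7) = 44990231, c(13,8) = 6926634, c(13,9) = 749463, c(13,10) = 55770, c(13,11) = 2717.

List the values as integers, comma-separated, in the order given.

54631129553, 8207628000, 928095740, 78558480

row 14: T[14][6]=13·206070150+657206836=3336118786  T[14][7]=13·44990231+206070150=790943153  T[14][8]=13·6926634+44990231=135036473  T[14][9]=13·749463+6926634=16669653  T[14][10]=13·55770+749463=1474473  T[14][11]=13·2717+55770=91091
row 15: T[15][7]=14·790943153+3336118786=14409322928  T[15][8]=14·135036473+790943153=2681453775  T[15][9]=14·16669653+135036473=368411615  T[15][10]=14·1474473+16669653=37312275  T[15][11]=14·91091+1474473=2749747
row 16: T[16][8]=15·2681453775+14409322928=54631129553  T[16][9]=15·368411615+2681453775=8207628000  T[16][10]=15·37312275+368411615=928095740  T[16][11]=15·2749747+37312275=78558480
Read c(16,8) = 54631129553, c(16,9) = 8207628000, c(16,10) = 928095740, c(16,11) = 78558480.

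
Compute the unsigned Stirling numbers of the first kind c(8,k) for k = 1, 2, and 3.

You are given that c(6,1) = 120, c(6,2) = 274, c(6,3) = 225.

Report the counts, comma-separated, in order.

5040, 13068, 13132

[7] T[7,1]:6*120+0=720 · T[7,2]:6*274+120=1764 · T[7,3]:6*225+274=1624
[8] T[8,1]:7*720+0=5040 · T[8,2]:7*1764+720=13068 · T[8,3]:7*1624+1764=13132
Read c(8,1) = 5040, c(8,2) = 13068, c(8,3) = 13132.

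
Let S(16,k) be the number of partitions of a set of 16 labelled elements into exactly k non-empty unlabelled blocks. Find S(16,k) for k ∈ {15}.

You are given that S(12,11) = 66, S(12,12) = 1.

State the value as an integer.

120

i=13: T(13,12)=66+12·1=78 | T(13,13)=1+13·0=1
i=14: T(14,13)=78+13·1=91 | T(14,14)=1+14·0=1
i=15: T(15,14)=91+14·1=105 | T(15,15)=1+15·0=1
i=16: T(16,15)=105+15·1=120
Read S(16,15) = 120.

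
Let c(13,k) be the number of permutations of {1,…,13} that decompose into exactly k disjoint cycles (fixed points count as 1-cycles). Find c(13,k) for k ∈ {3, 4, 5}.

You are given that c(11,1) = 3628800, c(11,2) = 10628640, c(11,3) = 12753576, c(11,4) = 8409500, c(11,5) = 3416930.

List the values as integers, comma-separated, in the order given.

row 12: T[12][2]=11·10628640+3628800=120543840  T[12][3]=11·12753576+10628640=150917976  T[12][4]=11·8409500+12753576=105258076  T[12][5]=11·3416930+8409500=45995730
row 13: T[13][3]=12·150917976+120543840=1931559552  T[13][4]=12·105258076+150917976=1414014888  T[13][5]=12·45995730+105258076=657206836
Read c(13,3) = 1931559552, c(13,4) = 1414014888, c(13,5) = 657206836.

1931559552, 1414014888, 657206836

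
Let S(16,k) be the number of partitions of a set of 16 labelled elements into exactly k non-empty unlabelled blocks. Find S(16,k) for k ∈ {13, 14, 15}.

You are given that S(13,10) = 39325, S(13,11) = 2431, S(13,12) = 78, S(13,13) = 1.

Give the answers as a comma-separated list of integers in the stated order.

165620, 6020, 120

r14: T_14,11=11×2431+39325=66066; T_14,12=12×78+2431=3367; T_14,13=13×1+78=91; T_14,14=14×0+1=1
r15: T_15,12=12×3367+66066=106470; T_15,13=13×91+3367=4550; T_15,14=14×1+91=105; T_15,15=15×0+1=1
r16: T_16,13=13×4550+106470=165620; T_16,14=14×105+4550=6020; T_16,15=15×1+105=120
Read S(16,13) = 165620, S(16,14) = 6020, S(16,15) = 120.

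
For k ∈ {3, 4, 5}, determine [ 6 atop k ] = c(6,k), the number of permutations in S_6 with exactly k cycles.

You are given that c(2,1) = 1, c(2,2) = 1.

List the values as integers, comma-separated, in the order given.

i=3: T(3,1)=0+2·1=2 | T(3,2)=1+2·1=3 | T(3,3)=1+2·0=1
i=4: T(4,1)=0+3·2=6 | T(4,2)=2+3·3=11 | T(4,3)=3+3·1=6 | T(4,4)=1+3·0=1
i=5: T(5,2)=6+4·11=50 | T(5,3)=11+4·6=35 | T(5,4)=6+4·1=10 | T(5,5)=1+4·0=1
i=6: T(6,3)=50+5·35=225 | T(6,4)=35+5·10=85 | T(6,5)=10+5·1=15
Read c(6,3) = 225, c(6,4) = 85, c(6,5) = 15.

225, 85, 15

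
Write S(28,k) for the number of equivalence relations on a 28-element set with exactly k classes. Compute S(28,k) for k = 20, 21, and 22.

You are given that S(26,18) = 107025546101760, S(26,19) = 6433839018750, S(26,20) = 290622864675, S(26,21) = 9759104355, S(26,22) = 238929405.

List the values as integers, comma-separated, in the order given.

r27: T_27,19=19×6433839018750+107025546101760=229268487458010; T_27,20=20×290622864675+6433839018750=12246296312250; T_27,21=21×9759104355+290622864675=495564056130; T_27,22=22×238929405+9759104355=15015551265
r28: T_28,20=20×12246296312250+229268487458010=474194413703010; T_28,21=21×495564056130+12246296312250=22653141490980; T_28,22=22×15015551265+495564056130=825906183960
Read S(28,20) = 474194413703010, S(28,21) = 22653141490980, S(28,22) = 825906183960.

474194413703010, 22653141490980, 825906183960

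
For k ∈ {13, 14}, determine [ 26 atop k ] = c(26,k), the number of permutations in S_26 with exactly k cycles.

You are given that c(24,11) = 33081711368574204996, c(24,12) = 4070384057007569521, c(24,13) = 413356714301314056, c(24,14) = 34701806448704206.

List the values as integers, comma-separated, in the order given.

i=25: T(25,12)=33081711368574204996+24·4070384057007569521=130770928736755873500 | T(25,13)=4070384057007569521+24·413356714301314056=13990945200239106865 | T(25,14)=413356714301314056+24·34701806448704206=1246200069070215000
i=26: T(26,13)=130770928736755873500+25·13990945200239106865=480544558742733545125 | T(26,14)=13990945200239106865+25·1246200069070215000=45145946926994481865
Read c(26,13) = 480544558742733545125, c(26,14) = 45145946926994481865.

480544558742733545125, 45145946926994481865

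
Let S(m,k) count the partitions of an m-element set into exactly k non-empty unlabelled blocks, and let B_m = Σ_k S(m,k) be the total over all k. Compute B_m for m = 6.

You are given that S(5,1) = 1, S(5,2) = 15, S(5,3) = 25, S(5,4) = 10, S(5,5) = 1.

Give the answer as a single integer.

i=6: T(6,1)=0+1·1=1 | T(6,2)=1+2·15=31 | T(6,3)=15+3·25=90 | T(6,4)=25+4·10=65 | T(6,5)=10+5·1=15 | T(6,6)=1+6·0=1
B_6 = ΣS(6,k) = 1+31+90+65+15+1 = 203

203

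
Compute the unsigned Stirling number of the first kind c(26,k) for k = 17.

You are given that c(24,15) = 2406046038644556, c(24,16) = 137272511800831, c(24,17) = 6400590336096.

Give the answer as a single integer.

12972753318542875

row 25: T[25][16]=24·137272511800831+2406046038644556=5700586321864500  T[25][17]=24·6400590336096+137272511800831=290886679867135
row 26: T[26][17]=25·290886679867135+5700586321864500=12972753318542875
Read c(26,17) = 12972753318542875.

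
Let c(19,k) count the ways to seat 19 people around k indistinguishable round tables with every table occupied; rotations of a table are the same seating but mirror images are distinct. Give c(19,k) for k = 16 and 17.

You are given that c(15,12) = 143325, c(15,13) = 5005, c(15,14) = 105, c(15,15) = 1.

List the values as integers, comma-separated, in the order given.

662796, 13566

r16: T_16,13=15×5005+143325=218400; T_16,14=15×105+5005=6580; T_16,15=15×1+105=120; T_16,16=15×0+1=1
r17: T_17,14=16×6580+218400=323680; T_17,15=16×120+6580=8500; T_17,16=16×1+120=136; T_17,17=16×0+1=1
r18: T_18,15=17×8500+323680=468180; T_18,16=17×136+8500=10812; T_18,17=17×1+136=153
r19: T_19,16=18×10812+468180=662796; T_19,17=18×153+10812=13566
Read c(19,16) = 662796, c(19,17) = 13566.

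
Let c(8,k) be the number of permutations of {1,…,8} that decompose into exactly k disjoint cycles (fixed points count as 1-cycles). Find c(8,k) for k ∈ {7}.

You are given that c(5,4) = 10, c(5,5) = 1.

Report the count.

row 6: T[6][5]=5·1+10=15  T[6][6]=5·0+1=1
row 7: T[7][6]=6·1+15=21  T[7][7]=6·0+1=1
row 8: T[8][7]=7·1+21=28
Read c(8,7) = 28.

28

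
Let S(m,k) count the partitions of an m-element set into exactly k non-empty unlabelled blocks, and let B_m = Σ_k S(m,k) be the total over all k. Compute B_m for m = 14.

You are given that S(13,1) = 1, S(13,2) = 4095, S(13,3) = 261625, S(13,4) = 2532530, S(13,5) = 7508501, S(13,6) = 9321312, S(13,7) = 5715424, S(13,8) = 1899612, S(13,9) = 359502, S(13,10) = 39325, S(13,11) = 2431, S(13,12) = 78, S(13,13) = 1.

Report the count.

190899322

r14: T_14,1=1×1+0=1; T_14,2=2×4095+1=8191; T_14,3=3×261625+4095=788970; T_14,4=4×2532530+261625=10391745; T_14,5=5×7508501+2532530=40075035; T_14,6=6×9321312+7508501=63436373; T_14,7=7×5715424+9321312=49329280; T_14,8=8×1899612+5715424=20912320; T_14,9=9×359502+1899612=5135130; T_14,10=10×39325+359502=752752; T_14,11=11×2431+39325=66066; T_14,12=12×78+2431=3367; T_14,13=13×1+78=91; T_14,14=14×0+1=1
B_14 = ΣS(14,k) = 1+8191+788970+10391745+40075035+63436373+49329280+20912320+5135130+752752+66066+3367+91+1 = 190899322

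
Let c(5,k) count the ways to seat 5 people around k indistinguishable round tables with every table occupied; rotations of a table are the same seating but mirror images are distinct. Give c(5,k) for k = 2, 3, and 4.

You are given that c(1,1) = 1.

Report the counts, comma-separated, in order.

50, 35, 10

r2: T_2,1=1×1+0=1; T_2,2=1×0+1=1
r3: T_3,1=2×1+0=2; T_3,2=2×1+1=3; T_3,3=2×0+1=1
r4: T_4,1=3×2+0=6; T_4,2=3×3+2=11; T_4,3=3×1+3=6; T_4,4=3×0+1=1
r5: T_5,2=4×11+6=50; T_5,3=4×6+11=35; T_5,4=4×1+6=10
Read c(5,2) = 50, c(5,3) = 35, c(5,4) = 10.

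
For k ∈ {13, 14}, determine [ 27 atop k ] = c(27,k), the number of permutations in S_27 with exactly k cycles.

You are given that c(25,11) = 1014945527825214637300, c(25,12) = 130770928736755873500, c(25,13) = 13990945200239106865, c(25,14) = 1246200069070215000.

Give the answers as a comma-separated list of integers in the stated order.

i=26: T(26,12)=1014945527825214637300+25·130770928736755873500=4284218746244111474800 | T(26,13)=130770928736755873500+25·13990945200239106865=480544558742733545125 | T(26,14)=13990945200239106865+25·1246200069070215000=45145946926994481865
i=27: T(27,13)=4284218746244111474800+26·480544558742733545125=16778377273555183648050 | T(27,14)=480544558742733545125+26·45145946926994481865=1654339178844590073615
Read c(27,13) = 16778377273555183648050, c(27,14) = 1654339178844590073615.

16778377273555183648050, 1654339178844590073615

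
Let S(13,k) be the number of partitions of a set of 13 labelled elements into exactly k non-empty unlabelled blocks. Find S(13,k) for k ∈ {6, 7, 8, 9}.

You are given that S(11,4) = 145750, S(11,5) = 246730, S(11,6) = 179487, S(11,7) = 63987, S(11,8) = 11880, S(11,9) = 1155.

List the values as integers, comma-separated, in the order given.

9321312, 5715424, 1899612, 359502

r12: T_12,5=5×246730+145750=1379400; T_12,6=6×179487+246730=1323652; T_12,7=7×63987+179487=627396; T_12,8=8×11880+63987=159027; T_12,9=9×1155+11880=22275
r13: T_13,6=6×1323652+1379400=9321312; T_13,7=7×627396+1323652=5715424; T_13,8=8×159027+627396=1899612; T_13,9=9×22275+159027=359502
Read S(13,6) = 9321312, S(13,7) = 5715424, S(13,8) = 1899612, S(13,9) = 359502.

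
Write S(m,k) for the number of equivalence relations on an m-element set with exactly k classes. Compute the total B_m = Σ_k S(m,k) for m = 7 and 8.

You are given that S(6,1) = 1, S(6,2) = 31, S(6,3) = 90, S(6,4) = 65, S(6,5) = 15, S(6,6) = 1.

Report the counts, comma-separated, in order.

877, 4140

i=7: T(7,1)=0+1·1=1 | T(7,2)=1+2·31=63 | T(7,3)=31+3·90=301 | T(7,4)=90+4·65=350 | T(7,5)=65+5·15=140 | T(7,6)=15+6·1=21 | T(7,7)=1+7·0=1
i=8: T(8,1)=0+1·1=1 | T(8,2)=1+2·63=127 | T(8,3)=63+3·301=966 | T(8,4)=301+4·350=1701 | T(8,5)=350+5·140=1050 | T(8,6)=140+6·21=266 | T(8,7)=21+7·1=28 | T(8,8)=1+8·0=1
B_7 = ΣS(7,k) = 1+63+301+350+140+21+1 = 877
B_8 = ΣS(8,k) = 1+127+966+1701+1050+266+28+1 = 4140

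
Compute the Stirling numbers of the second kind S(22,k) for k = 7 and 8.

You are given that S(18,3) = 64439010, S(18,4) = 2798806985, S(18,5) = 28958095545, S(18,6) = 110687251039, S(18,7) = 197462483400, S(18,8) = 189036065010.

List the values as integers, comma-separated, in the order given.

602762379967440, 1142399079991620

r19: T_19,4=4×2798806985+64439010=11259666950; T_19,5=5×28958095545+2798806985=147589284710; T_19,6=6×110687251039+28958095545=693081601779; T_19,7=7×197462483400+110687251039=1492924634839; T_19,8=8×189036065010+197462483400=1709751003480
r20: T_20,5=5×147589284710+11259666950=749206090500; T_20,6=6×693081601779+147589284710=4306078895384; T_20,7=7×1492924634839+693081601779=11143554045652; T_20,8=8×1709751003480+1492924634839=15170932662679
r21: T_21,6=6×4306078895384+749206090500=26585679462804; T_21,7=7×11143554045652+4306078895384=82310957214948; T_21,8=8×15170932662679+11143554045652=132511015347084
r22: T_22,7=7×82310957214948+26585679462804=602762379967440; T_22,8=8×132511015347084+82310957214948=1142399079991620
Read S(22,7) = 602762379967440, S(22,8) = 1142399079991620.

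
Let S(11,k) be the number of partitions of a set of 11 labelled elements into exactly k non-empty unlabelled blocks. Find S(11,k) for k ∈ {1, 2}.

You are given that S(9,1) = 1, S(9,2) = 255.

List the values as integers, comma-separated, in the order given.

[10] T[10,1]:1*1+0=1 · T[10,2]:2*255+1=511
[11] T[11,1]:1*1+0=1 · T[11,2]:2*511+1=1023
Read S(11,1) = 1, S(11,2) = 1023.

1, 1023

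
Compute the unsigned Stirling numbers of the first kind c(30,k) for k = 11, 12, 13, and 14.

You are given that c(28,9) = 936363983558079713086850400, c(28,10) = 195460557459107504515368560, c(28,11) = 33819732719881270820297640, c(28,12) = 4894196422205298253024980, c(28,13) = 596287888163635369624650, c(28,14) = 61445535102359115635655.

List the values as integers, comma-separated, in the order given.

39539238727270799376544542000, 6097272817323042122728617800, 796974693974455191377937300, 88776380550648116217781890

i=29: T(29,10)=936363983558079713086850400+28·195460557459107504515368560=6409259592413089839517170080 | T(29,11)=195460557459107504515368560+28·33819732719881270820297640=1142413073615783087483702480 | T(29,12)=33819732719881270820297640+28·4894196422205298253024980=170857232541629621904997080 | T(29,13)=4894196422205298253024980+28·596287888163635369624650=21590257290787088602515180 | T(29,14)=596287888163635369624650+28·61445535102359115635655=2316762871029690607422990
i=30: T(30,11)=6409259592413089839517170080+29·1142413073615783087483702480=39539238727270799376544542000 | T(30,12)=1142413073615783087483702480+29·170857232541629621904997080=6097272817323042122728617800 | T(30,13)=170857232541629621904997080+29·21590257290787088602515180=796974693974455191377937300 | T(30,14)=21590257290787088602515180+29·2316762871029690607422990=88776380550648116217781890
Read c(30,11) = 39539238727270799376544542000, c(30,12) = 6097272817323042122728617800, c(30,13) = 796974693974455191377937300, c(30,14) = 88776380550648116217781890.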